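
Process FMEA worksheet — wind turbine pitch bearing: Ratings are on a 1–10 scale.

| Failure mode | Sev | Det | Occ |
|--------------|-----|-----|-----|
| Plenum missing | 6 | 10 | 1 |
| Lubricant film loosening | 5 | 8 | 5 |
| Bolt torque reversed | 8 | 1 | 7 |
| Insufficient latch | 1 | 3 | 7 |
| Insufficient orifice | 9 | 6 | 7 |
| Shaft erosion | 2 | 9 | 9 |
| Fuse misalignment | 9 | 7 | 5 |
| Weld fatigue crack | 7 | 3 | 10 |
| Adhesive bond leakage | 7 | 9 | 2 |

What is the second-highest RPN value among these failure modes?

RPN = Severity × Occurrence × Detection:
  Plenum missing: 6 × 1 × 10 = 60
  Lubricant film loosening: 5 × 5 × 8 = 200
  Bolt torque reversed: 8 × 7 × 1 = 56
  Insufficient latch: 1 × 7 × 3 = 21
  Insufficient orifice: 9 × 7 × 6 = 378
  Shaft erosion: 2 × 9 × 9 = 162
  Fuse misalignment: 9 × 5 × 7 = 315
  Weld fatigue crack: 7 × 10 × 3 = 210
  Adhesive bond leakage: 7 × 2 × 9 = 126
Sorted descending: 378, 315, 210, 200, 162, 126, 60, 56, 21.
The second-highest RPN is 315 (Fuse misalignment).

315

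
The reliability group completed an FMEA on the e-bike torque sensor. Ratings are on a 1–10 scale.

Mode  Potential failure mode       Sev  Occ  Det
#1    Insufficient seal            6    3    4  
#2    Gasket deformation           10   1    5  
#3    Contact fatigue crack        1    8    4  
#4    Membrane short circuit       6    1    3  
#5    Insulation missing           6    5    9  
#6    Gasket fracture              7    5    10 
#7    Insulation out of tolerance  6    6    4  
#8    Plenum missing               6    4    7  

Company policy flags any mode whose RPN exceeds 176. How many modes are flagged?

RPN = Severity × Occurrence × Detection:
  #1: 6 × 3 × 4 = 72
  #2: 10 × 1 × 5 = 50
  #3: 1 × 8 × 4 = 32
  #4: 6 × 1 × 3 = 18
  #5: 6 × 5 × 9 = 270
  #6: 7 × 5 × 10 = 350
  #7: 6 × 6 × 4 = 144
  #8: 6 × 4 × 7 = 168
Modes with RPN > 176: #5 (270), #6 (350) → 2.

2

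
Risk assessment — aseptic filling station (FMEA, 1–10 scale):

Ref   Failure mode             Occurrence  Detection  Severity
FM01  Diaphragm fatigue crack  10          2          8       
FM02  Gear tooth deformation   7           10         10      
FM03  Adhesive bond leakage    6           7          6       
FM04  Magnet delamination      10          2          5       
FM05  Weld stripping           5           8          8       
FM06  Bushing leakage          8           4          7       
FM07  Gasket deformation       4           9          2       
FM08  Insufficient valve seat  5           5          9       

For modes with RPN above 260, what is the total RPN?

RPN = Severity × Occurrence × Detection:
  FM01: 8 × 10 × 2 = 160
  FM02: 10 × 7 × 10 = 700
  FM03: 6 × 6 × 7 = 252
  FM04: 5 × 10 × 2 = 100
  FM05: 8 × 5 × 8 = 320
  FM06: 7 × 8 × 4 = 224
  FM07: 2 × 4 × 9 = 72
  FM08: 9 × 5 × 5 = 225
RPN > 260: FM02 (700), FM05 (320).
Sum: 700 + 320 = 1020.

1020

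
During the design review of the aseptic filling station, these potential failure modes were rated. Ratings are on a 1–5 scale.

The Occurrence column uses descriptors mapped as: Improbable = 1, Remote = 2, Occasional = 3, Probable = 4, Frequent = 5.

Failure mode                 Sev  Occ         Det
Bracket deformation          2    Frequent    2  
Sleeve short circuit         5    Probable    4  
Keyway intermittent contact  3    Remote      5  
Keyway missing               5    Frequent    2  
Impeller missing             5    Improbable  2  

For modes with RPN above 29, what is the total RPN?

160

RPN = Severity × Occurrence × Detection:
  Bracket deformation: 2 × 5 × 2 = 20
  Sleeve short circuit: 5 × 4 × 4 = 80
  Keyway intermittent contact: 3 × 2 × 5 = 30
  Keyway missing: 5 × 5 × 2 = 50
  Impeller missing: 5 × 1 × 2 = 10
RPN > 29: Sleeve short circuit (80), Keyway intermittent contact (30), Keyway missing (50).
Sum: 80 + 30 + 50 = 160.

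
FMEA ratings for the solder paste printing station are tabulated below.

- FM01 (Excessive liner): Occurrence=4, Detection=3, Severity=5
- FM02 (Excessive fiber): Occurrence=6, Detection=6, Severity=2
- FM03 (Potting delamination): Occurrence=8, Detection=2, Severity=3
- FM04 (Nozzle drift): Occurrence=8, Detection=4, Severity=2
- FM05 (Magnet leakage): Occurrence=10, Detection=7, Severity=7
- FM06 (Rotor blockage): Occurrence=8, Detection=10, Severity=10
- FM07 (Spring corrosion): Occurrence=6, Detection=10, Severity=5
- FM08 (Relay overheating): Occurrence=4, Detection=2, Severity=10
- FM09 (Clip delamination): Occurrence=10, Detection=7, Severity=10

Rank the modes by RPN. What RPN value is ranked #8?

60

RPN = Severity × Occurrence × Detection:
  FM01: 5 × 4 × 3 = 60
  FM02: 2 × 6 × 6 = 72
  FM03: 3 × 8 × 2 = 48
  FM04: 2 × 8 × 4 = 64
  FM05: 7 × 10 × 7 = 490
  FM06: 10 × 8 × 10 = 800
  FM07: 5 × 6 × 10 = 300
  FM08: 10 × 4 × 2 = 80
  FM09: 10 × 10 × 7 = 700
Sorted descending: 800, 700, 490, 300, 80, 72, 64, 60, 48.
The eighth-highest RPN is 60 (FM01).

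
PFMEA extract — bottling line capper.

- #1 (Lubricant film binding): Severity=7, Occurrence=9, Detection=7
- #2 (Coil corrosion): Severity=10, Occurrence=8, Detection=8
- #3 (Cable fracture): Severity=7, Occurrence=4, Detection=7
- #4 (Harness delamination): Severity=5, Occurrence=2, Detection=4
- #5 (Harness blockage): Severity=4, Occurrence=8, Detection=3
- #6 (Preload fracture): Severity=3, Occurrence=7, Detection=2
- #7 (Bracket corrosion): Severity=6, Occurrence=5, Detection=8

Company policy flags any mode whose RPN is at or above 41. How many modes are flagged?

6

RPN = Severity × Occurrence × Detection:
  #1: 7 × 9 × 7 = 441
  #2: 10 × 8 × 8 = 640
  #3: 7 × 4 × 7 = 196
  #4: 5 × 2 × 4 = 40
  #5: 4 × 8 × 3 = 96
  #6: 3 × 7 × 2 = 42
  #7: 6 × 5 × 8 = 240
Modes with RPN ≥ 41: #1 (441), #2 (640), #3 (196), #5 (96), #6 (42), #7 (240) → 6.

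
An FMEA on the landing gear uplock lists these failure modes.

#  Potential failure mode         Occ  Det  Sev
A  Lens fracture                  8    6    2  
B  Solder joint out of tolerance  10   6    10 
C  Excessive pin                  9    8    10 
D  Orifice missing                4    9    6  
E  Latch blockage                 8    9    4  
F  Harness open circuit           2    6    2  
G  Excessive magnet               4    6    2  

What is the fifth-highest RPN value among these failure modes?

RPN = Severity × Occurrence × Detection:
  A: 2 × 8 × 6 = 96
  B: 10 × 10 × 6 = 600
  C: 10 × 9 × 8 = 720
  D: 6 × 4 × 9 = 216
  E: 4 × 8 × 9 = 288
  F: 2 × 2 × 6 = 24
  G: 2 × 4 × 6 = 48
Sorted descending: 720, 600, 288, 216, 96, 48, 24.
The fifth-highest RPN is 96 (A).

96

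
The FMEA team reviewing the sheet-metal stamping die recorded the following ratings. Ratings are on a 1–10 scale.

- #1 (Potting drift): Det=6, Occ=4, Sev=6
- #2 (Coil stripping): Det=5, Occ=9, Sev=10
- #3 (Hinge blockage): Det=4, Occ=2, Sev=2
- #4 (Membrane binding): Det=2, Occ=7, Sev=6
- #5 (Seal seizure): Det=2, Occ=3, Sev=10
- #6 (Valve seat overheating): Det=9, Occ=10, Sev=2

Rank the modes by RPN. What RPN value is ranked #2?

RPN = Severity × Occurrence × Detection:
  #1: 6 × 4 × 6 = 144
  #2: 10 × 9 × 5 = 450
  #3: 2 × 2 × 4 = 16
  #4: 6 × 7 × 2 = 84
  #5: 10 × 3 × 2 = 60
  #6: 2 × 10 × 9 = 180
Sorted descending: 450, 180, 144, 84, 60, 16.
The second-highest RPN is 180 (#6).

180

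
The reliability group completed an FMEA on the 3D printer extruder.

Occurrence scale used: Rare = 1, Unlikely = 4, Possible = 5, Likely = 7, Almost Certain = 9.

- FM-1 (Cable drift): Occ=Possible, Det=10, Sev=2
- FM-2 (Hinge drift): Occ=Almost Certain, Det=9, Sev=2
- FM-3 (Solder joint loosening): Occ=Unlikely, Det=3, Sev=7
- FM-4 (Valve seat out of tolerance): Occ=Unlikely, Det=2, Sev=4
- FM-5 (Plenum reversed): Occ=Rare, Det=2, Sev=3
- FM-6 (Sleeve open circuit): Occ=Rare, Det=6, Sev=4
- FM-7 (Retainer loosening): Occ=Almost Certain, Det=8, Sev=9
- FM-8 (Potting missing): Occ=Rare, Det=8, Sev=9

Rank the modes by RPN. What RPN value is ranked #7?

RPN = Severity × Occurrence × Detection:
  FM-1: 2 × 5 × 10 = 100
  FM-2: 2 × 9 × 9 = 162
  FM-3: 7 × 4 × 3 = 84
  FM-4: 4 × 4 × 2 = 32
  FM-5: 3 × 1 × 2 = 6
  FM-6: 4 × 1 × 6 = 24
  FM-7: 9 × 9 × 8 = 648
  FM-8: 9 × 1 × 8 = 72
Sorted descending: 648, 162, 100, 84, 72, 32, 24, 6.
The seventh-highest RPN is 24 (FM-6).

24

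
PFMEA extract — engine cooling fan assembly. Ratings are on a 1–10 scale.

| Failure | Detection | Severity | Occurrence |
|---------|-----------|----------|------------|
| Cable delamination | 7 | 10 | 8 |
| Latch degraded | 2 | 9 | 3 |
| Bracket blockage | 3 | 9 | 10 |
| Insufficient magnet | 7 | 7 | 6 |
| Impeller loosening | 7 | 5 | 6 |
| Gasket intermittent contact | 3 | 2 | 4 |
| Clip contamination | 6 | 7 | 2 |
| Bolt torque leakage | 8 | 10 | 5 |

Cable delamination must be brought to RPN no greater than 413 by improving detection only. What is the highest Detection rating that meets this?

Cable delamination: S=10, O=8, D=7 → current RPN = 560.
Fixed product = 80. Need 80 × D ≤ 413, so D ≤ 413/80 = 5.16.
Maximum integer Detection rating = 5 (gives RPN 400; D=6 would give 480 > 413).

5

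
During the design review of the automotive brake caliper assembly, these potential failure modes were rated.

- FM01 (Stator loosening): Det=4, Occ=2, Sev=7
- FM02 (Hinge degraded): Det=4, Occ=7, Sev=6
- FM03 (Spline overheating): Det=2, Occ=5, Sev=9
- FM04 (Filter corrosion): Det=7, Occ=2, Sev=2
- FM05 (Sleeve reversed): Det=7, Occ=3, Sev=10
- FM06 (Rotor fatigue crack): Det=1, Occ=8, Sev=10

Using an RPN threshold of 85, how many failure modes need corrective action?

3

RPN = Severity × Occurrence × Detection:
  FM01: 7 × 2 × 4 = 56
  FM02: 6 × 7 × 4 = 168
  FM03: 9 × 5 × 2 = 90
  FM04: 2 × 2 × 7 = 28
  FM05: 10 × 3 × 7 = 210
  FM06: 10 × 8 × 1 = 80
Modes with RPN ≥ 85: FM02 (168), FM03 (90), FM05 (210) → 3.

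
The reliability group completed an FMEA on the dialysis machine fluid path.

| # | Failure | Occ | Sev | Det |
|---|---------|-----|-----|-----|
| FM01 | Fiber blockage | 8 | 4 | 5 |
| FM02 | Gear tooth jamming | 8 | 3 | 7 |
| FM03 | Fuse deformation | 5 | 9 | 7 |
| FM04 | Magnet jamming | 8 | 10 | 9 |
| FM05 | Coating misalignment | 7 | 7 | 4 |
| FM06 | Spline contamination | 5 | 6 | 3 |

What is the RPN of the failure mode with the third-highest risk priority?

RPN = Severity × Occurrence × Detection:
  FM01: 4 × 8 × 5 = 160
  FM02: 3 × 8 × 7 = 168
  FM03: 9 × 5 × 7 = 315
  FM04: 10 × 8 × 9 = 720
  FM05: 7 × 7 × 4 = 196
  FM06: 6 × 5 × 3 = 90
Sorted descending: 720, 315, 196, 168, 160, 90.
The third-highest RPN is 196 (FM05).

196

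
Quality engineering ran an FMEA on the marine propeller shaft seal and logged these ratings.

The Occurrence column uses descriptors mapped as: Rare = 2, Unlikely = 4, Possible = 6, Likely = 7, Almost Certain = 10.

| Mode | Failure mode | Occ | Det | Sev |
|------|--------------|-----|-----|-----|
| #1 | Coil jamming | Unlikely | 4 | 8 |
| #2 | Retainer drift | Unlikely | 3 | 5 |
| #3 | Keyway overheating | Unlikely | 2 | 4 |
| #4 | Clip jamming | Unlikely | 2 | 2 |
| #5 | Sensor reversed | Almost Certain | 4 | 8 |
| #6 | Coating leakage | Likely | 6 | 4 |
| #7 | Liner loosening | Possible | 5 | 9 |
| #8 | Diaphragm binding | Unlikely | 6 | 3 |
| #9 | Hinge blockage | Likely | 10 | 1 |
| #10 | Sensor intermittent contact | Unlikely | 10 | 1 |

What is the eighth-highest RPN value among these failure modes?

40

RPN = Severity × Occurrence × Detection:
  #1: 8 × 4 × 4 = 128
  #2: 5 × 4 × 3 = 60
  #3: 4 × 4 × 2 = 32
  #4: 2 × 4 × 2 = 16
  #5: 8 × 10 × 4 = 320
  #6: 4 × 7 × 6 = 168
  #7: 9 × 6 × 5 = 270
  #8: 3 × 4 × 6 = 72
  #9: 1 × 7 × 10 = 70
  #10: 1 × 4 × 10 = 40
Sorted descending: 320, 270, 168, 128, 72, 70, 60, 40, 32, 16.
The eighth-highest RPN is 40 (#10).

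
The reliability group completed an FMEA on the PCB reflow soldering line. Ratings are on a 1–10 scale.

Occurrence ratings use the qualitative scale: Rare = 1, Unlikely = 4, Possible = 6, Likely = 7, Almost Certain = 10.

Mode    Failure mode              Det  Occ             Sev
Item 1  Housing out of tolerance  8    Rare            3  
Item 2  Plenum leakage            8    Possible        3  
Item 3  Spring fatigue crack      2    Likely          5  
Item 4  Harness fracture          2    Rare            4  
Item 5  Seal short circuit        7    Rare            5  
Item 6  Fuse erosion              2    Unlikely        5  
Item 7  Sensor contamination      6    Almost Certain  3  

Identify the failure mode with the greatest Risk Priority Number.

Item 7

RPN = Severity × Occurrence × Detection:
  Item 1: 3 × 1 × 8 = 24
  Item 2: 3 × 6 × 8 = 144
  Item 3: 5 × 7 × 2 = 70
  Item 4: 4 × 1 × 2 = 8
  Item 5: 5 × 1 × 7 = 35
  Item 6: 5 × 4 × 2 = 40
  Item 7: 3 × 10 × 6 = 180
Highest RPN is 180 → Item 7.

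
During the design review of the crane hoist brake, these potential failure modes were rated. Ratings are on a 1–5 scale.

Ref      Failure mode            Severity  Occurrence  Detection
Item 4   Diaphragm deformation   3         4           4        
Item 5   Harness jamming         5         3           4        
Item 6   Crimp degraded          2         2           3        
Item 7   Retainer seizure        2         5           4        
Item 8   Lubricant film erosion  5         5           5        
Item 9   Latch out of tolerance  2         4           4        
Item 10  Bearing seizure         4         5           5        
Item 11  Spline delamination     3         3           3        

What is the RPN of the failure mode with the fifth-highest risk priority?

RPN = Severity × Occurrence × Detection:
  Item 4: 3 × 4 × 4 = 48
  Item 5: 5 × 3 × 4 = 60
  Item 6: 2 × 2 × 3 = 12
  Item 7: 2 × 5 × 4 = 40
  Item 8: 5 × 5 × 5 = 125
  Item 9: 2 × 4 × 4 = 32
  Item 10: 4 × 5 × 5 = 100
  Item 11: 3 × 3 × 3 = 27
Sorted descending: 125, 100, 60, 48, 40, 32, 27, 12.
The fifth-highest RPN is 40 (Item 7).

40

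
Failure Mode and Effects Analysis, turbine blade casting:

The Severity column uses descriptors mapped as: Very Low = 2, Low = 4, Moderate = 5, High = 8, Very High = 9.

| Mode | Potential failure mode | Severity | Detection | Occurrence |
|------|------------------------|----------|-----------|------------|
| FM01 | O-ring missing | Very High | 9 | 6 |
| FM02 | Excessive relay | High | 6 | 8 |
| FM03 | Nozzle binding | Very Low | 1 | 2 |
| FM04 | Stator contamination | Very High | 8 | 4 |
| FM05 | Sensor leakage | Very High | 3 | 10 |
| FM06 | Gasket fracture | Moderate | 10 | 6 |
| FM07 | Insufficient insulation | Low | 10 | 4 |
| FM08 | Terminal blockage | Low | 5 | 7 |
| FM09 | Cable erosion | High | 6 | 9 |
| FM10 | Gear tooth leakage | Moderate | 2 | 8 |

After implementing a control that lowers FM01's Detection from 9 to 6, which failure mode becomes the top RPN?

FM09

RPN = Severity × Occurrence × Detection:
  FM01: 9 × 6 × 9 = 486
  FM02: 8 × 8 × 6 = 384
  FM03: 2 × 2 × 1 = 4
  FM04: 9 × 4 × 8 = 288
  FM05: 9 × 10 × 3 = 270
  FM06: 5 × 6 × 10 = 300
  FM07: 4 × 4 × 10 = 160
  FM08: 4 × 7 × 5 = 140
  FM09: 8 × 9 × 6 = 432
  FM10: 5 × 8 × 2 = 80
After action: FM01 → 9 × 6 × 6 = 324.
Revised RPNs: FM09=432, FM02=384, FM01=324, FM06=300, FM04=288, FM05=270, FM07=160, FM08=140, FM10=80, FM03=4.
Highest is now FM09 (432).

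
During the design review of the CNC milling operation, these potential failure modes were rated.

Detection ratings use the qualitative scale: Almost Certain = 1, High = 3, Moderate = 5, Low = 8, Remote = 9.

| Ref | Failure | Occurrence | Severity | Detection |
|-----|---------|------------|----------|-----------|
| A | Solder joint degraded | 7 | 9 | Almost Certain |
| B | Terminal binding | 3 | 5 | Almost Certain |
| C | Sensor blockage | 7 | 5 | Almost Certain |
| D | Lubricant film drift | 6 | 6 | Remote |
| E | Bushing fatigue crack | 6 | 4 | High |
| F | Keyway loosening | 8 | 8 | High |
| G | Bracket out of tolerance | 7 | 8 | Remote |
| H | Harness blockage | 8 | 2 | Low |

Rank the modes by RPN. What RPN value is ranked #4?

RPN = Severity × Occurrence × Detection:
  A: 9 × 7 × 1 = 63
  B: 5 × 3 × 1 = 15
  C: 5 × 7 × 1 = 35
  D: 6 × 6 × 9 = 324
  E: 4 × 6 × 3 = 72
  F: 8 × 8 × 3 = 192
  G: 8 × 7 × 9 = 504
  H: 2 × 8 × 8 = 128
Sorted descending: 504, 324, 192, 128, 72, 63, 35, 15.
The fourth-highest RPN is 128 (H).

128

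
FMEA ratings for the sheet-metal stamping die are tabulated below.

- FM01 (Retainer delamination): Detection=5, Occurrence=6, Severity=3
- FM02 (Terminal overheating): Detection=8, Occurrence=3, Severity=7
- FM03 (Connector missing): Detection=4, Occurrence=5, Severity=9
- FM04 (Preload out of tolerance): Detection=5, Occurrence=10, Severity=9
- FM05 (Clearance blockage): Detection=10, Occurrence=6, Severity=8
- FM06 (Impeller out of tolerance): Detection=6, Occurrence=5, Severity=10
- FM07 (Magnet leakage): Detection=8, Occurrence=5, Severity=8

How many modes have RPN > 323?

RPN = Severity × Occurrence × Detection:
  FM01: 3 × 6 × 5 = 90
  FM02: 7 × 3 × 8 = 168
  FM03: 9 × 5 × 4 = 180
  FM04: 9 × 10 × 5 = 450
  FM05: 8 × 6 × 10 = 480
  FM06: 10 × 5 × 6 = 300
  FM07: 8 × 5 × 8 = 320
Modes with RPN > 323: FM04 (450), FM05 (480) → 2.

2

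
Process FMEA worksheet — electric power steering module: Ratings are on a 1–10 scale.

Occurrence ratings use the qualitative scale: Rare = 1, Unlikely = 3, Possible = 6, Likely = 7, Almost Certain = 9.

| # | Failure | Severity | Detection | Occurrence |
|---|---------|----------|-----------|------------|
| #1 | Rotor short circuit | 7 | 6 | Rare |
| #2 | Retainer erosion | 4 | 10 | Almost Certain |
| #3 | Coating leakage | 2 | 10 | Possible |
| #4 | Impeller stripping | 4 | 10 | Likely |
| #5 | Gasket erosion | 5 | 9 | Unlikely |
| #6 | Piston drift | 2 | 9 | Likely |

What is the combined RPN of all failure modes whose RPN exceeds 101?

RPN = Severity × Occurrence × Detection:
  #1: 7 × 1 × 6 = 42
  #2: 4 × 9 × 10 = 360
  #3: 2 × 6 × 10 = 120
  #4: 4 × 7 × 10 = 280
  #5: 5 × 3 × 9 = 135
  #6: 2 × 7 × 9 = 126
RPN > 101: #2 (360), #3 (120), #4 (280), #5 (135), #6 (126).
Sum: 360 + 120 + 280 + 135 + 126 = 1021.

1021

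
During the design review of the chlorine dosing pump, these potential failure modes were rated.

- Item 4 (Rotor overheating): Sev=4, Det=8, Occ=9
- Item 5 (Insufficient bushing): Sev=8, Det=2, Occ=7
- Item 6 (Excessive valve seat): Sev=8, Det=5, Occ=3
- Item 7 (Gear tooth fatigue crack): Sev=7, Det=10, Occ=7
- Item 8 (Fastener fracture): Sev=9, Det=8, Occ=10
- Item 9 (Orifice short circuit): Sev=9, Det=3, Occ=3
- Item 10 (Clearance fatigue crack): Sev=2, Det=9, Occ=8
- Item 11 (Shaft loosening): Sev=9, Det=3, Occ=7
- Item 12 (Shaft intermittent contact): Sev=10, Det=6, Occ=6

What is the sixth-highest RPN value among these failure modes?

RPN = Severity × Occurrence × Detection:
  Item 4: 4 × 9 × 8 = 288
  Item 5: 8 × 7 × 2 = 112
  Item 6: 8 × 3 × 5 = 120
  Item 7: 7 × 7 × 10 = 490
  Item 8: 9 × 10 × 8 = 720
  Item 9: 9 × 3 × 3 = 81
  Item 10: 2 × 8 × 9 = 144
  Item 11: 9 × 7 × 3 = 189
  Item 12: 10 × 6 × 6 = 360
Sorted descending: 720, 490, 360, 288, 189, 144, 120, 112, 81.
The sixth-highest RPN is 144 (Item 10).

144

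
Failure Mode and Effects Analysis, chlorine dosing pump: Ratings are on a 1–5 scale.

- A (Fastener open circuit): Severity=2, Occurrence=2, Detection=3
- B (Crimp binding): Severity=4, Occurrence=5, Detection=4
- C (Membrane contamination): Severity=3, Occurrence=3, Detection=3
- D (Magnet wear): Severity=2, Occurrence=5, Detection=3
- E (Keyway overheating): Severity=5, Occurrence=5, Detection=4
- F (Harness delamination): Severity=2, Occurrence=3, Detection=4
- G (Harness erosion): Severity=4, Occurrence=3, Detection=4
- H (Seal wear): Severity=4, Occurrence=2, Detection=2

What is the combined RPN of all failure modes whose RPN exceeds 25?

RPN = Severity × Occurrence × Detection:
  A: 2 × 2 × 3 = 12
  B: 4 × 5 × 4 = 80
  C: 3 × 3 × 3 = 27
  D: 2 × 5 × 3 = 30
  E: 5 × 5 × 4 = 100
  F: 2 × 3 × 4 = 24
  G: 4 × 3 × 4 = 48
  H: 4 × 2 × 2 = 16
RPN > 25: B (80), C (27), D (30), E (100), G (48).
Sum: 80 + 27 + 30 + 100 + 48 = 285.

285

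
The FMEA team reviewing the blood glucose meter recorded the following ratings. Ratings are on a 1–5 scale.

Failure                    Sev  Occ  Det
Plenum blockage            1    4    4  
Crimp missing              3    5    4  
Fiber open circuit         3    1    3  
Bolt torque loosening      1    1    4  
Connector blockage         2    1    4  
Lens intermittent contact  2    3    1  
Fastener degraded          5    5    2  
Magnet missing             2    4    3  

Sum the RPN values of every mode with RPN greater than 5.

RPN = Severity × Occurrence × Detection:
  Plenum blockage: 1 × 4 × 4 = 16
  Crimp missing: 3 × 5 × 4 = 60
  Fiber open circuit: 3 × 1 × 3 = 9
  Bolt torque loosening: 1 × 1 × 4 = 4
  Connector blockage: 2 × 1 × 4 = 8
  Lens intermittent contact: 2 × 3 × 1 = 6
  Fastener degraded: 5 × 5 × 2 = 50
  Magnet missing: 2 × 4 × 3 = 24
RPN > 5: Plenum blockage (16), Crimp missing (60), Fiber open circuit (9), Connector blockage (8), Lens intermittent contact (6), Fastener degraded (50), Magnet missing (24).
Sum: 16 + 60 + 9 + 8 + 6 + 50 + 24 = 173.

173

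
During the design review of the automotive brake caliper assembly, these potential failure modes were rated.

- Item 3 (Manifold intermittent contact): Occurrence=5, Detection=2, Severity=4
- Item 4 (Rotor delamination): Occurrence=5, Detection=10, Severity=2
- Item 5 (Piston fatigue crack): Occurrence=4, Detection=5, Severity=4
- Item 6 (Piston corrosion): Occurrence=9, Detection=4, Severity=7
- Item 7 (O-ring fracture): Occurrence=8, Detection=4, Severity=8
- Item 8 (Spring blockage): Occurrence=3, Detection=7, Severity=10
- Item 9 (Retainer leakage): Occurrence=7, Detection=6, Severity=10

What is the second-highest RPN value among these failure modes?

256

RPN = Severity × Occurrence × Detection:
  Item 3: 4 × 5 × 2 = 40
  Item 4: 2 × 5 × 10 = 100
  Item 5: 4 × 4 × 5 = 80
  Item 6: 7 × 9 × 4 = 252
  Item 7: 8 × 8 × 4 = 256
  Item 8: 10 × 3 × 7 = 210
  Item 9: 10 × 7 × 6 = 420
Sorted descending: 420, 256, 252, 210, 100, 80, 40.
The second-highest RPN is 256 (Item 7).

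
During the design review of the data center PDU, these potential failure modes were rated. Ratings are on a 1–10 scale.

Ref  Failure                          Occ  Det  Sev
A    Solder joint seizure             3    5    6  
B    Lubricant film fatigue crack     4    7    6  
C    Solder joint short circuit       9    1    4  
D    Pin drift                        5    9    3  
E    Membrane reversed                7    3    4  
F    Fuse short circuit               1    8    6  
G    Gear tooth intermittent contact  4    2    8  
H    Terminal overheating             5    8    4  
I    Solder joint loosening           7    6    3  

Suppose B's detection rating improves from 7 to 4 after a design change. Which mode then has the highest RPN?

H

RPN = Severity × Occurrence × Detection:
  A: 6 × 3 × 5 = 90
  B: 6 × 4 × 7 = 168
  C: 4 × 9 × 1 = 36
  D: 3 × 5 × 9 = 135
  E: 4 × 7 × 3 = 84
  F: 6 × 1 × 8 = 48
  G: 8 × 4 × 2 = 64
  H: 4 × 5 × 8 = 160
  I: 3 × 7 × 6 = 126
After action: B → 6 × 4 × 4 = 96.
Revised RPNs: H=160, D=135, I=126, B=96, A=90, E=84, G=64, F=48, C=36.
Highest is now H (160).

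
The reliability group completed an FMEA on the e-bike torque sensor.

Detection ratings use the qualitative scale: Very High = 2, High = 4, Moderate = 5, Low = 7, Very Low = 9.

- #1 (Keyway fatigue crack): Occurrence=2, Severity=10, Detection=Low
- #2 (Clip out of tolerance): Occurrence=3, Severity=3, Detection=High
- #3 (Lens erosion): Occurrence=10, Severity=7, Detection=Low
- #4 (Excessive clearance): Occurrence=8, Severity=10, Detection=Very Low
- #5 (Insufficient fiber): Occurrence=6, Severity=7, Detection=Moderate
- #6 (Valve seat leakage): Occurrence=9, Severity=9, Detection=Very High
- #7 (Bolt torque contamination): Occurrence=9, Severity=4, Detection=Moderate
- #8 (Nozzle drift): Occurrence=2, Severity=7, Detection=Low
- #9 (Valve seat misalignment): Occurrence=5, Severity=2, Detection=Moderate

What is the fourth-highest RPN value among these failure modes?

180

RPN = Severity × Occurrence × Detection:
  #1: 10 × 2 × 7 = 140
  #2: 3 × 3 × 4 = 36
  #3: 7 × 10 × 7 = 490
  #4: 10 × 8 × 9 = 720
  #5: 7 × 6 × 5 = 210
  #6: 9 × 9 × 2 = 162
  #7: 4 × 9 × 5 = 180
  #8: 7 × 2 × 7 = 98
  #9: 2 × 5 × 5 = 50
Sorted descending: 720, 490, 210, 180, 162, 140, 98, 50, 36.
The fourth-highest RPN is 180 (#7).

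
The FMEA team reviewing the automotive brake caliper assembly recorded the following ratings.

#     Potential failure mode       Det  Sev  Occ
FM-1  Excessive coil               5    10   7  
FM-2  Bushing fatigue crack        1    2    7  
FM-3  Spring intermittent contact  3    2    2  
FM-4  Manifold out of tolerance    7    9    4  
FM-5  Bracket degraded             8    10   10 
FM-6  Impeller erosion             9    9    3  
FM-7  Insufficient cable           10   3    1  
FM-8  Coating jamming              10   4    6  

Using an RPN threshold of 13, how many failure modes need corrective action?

7

RPN = Severity × Occurrence × Detection:
  FM-1: 10 × 7 × 5 = 350
  FM-2: 2 × 7 × 1 = 14
  FM-3: 2 × 2 × 3 = 12
  FM-4: 9 × 4 × 7 = 252
  FM-5: 10 × 10 × 8 = 800
  FM-6: 9 × 3 × 9 = 243
  FM-7: 3 × 1 × 10 = 30
  FM-8: 4 × 6 × 10 = 240
Modes with RPN ≥ 13: FM-1 (350), FM-2 (14), FM-4 (252), FM-5 (800), FM-6 (243), FM-7 (30), FM-8 (240) → 7.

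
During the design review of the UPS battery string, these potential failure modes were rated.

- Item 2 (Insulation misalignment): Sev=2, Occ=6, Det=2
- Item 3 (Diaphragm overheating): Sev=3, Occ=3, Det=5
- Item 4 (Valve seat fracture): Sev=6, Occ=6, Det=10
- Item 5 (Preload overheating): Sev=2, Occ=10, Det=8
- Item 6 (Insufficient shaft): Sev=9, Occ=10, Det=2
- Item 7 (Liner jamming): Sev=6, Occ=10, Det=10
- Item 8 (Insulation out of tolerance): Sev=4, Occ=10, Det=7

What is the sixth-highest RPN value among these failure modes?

45

RPN = Severity × Occurrence × Detection:
  Item 2: 2 × 6 × 2 = 24
  Item 3: 3 × 3 × 5 = 45
  Item 4: 6 × 6 × 10 = 360
  Item 5: 2 × 10 × 8 = 160
  Item 6: 9 × 10 × 2 = 180
  Item 7: 6 × 10 × 10 = 600
  Item 8: 4 × 10 × 7 = 280
Sorted descending: 600, 360, 280, 180, 160, 45, 24.
The sixth-highest RPN is 45 (Item 3).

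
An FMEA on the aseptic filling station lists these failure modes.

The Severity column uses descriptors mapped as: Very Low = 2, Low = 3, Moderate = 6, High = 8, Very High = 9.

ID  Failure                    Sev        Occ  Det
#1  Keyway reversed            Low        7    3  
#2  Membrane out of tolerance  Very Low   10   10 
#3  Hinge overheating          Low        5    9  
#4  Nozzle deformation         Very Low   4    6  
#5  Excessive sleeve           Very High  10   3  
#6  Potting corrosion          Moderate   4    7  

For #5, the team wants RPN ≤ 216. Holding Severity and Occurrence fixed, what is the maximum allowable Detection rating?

2

#5: S=9, O=10, D=3 → current RPN = 270.
Fixed product = 90. Need 90 × D ≤ 216, so D ≤ 216/90 = 2.40.
Maximum integer Detection rating = 2 (gives RPN 180; D=3 would give 270 > 216).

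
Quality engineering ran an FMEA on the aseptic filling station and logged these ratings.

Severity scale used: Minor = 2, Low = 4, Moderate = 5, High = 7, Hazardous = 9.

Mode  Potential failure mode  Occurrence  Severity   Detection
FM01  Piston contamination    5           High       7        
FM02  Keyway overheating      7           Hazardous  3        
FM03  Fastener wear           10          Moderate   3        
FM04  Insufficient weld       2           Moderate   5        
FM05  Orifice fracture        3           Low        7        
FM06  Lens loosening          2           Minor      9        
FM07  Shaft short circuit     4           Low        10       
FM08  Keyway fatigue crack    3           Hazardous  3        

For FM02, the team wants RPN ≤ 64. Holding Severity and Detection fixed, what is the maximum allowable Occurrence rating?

2

FM02: S=9, O=7, D=3 → current RPN = 189.
Fixed product = 27. Need 27 × O ≤ 64, so O ≤ 64/27 = 2.37.
Maximum integer Occurrence rating = 2 (gives RPN 54; O=3 would give 81 > 64).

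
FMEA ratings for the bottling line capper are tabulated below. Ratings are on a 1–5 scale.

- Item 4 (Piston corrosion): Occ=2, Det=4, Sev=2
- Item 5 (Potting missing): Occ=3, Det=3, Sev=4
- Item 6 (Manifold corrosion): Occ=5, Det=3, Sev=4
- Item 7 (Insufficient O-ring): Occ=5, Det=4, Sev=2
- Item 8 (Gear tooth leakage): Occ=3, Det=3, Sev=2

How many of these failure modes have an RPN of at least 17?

RPN = Severity × Occurrence × Detection:
  Item 4: 2 × 2 × 4 = 16
  Item 5: 4 × 3 × 3 = 36
  Item 6: 4 × 5 × 3 = 60
  Item 7: 2 × 5 × 4 = 40
  Item 8: 2 × 3 × 3 = 18
Modes with RPN ≥ 17: Item 5 (36), Item 6 (60), Item 7 (40), Item 8 (18) → 4.

4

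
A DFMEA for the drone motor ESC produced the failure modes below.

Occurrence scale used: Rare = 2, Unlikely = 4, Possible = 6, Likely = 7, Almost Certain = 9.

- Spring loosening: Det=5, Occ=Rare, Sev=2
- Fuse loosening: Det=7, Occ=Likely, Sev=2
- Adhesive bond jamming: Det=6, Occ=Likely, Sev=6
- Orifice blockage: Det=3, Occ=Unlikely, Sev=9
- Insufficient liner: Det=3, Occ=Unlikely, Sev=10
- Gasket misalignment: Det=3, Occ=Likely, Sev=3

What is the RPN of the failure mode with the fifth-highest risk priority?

63

RPN = Severity × Occurrence × Detection:
  Spring loosening: 2 × 2 × 5 = 20
  Fuse loosening: 2 × 7 × 7 = 98
  Adhesive bond jamming: 6 × 7 × 6 = 252
  Orifice blockage: 9 × 4 × 3 = 108
  Insufficient liner: 10 × 4 × 3 = 120
  Gasket misalignment: 3 × 7 × 3 = 63
Sorted descending: 252, 120, 108, 98, 63, 20.
The fifth-highest RPN is 63 (Gasket misalignment).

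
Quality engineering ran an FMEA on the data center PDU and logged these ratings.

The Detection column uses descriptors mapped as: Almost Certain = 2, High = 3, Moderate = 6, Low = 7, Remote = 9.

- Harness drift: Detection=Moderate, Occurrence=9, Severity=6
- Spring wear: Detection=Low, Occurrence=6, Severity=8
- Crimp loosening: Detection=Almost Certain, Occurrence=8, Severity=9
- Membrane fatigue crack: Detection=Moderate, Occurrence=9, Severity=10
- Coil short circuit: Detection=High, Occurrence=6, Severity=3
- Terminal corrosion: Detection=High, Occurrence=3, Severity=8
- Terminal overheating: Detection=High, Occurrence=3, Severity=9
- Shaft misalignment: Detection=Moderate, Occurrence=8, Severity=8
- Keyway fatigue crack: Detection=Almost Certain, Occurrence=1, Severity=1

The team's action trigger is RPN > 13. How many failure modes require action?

8

RPN = Severity × Occurrence × Detection:
  Harness drift: 6 × 9 × 6 = 324
  Spring wear: 8 × 6 × 7 = 336
  Crimp loosening: 9 × 8 × 2 = 144
  Membrane fatigue crack: 10 × 9 × 6 = 540
  Coil short circuit: 3 × 6 × 3 = 54
  Terminal corrosion: 8 × 3 × 3 = 72
  Terminal overheating: 9 × 3 × 3 = 81
  Shaft misalignment: 8 × 8 × 6 = 384
  Keyway fatigue crack: 1 × 1 × 2 = 2
Modes with RPN > 13: Harness drift (324), Spring wear (336), Crimp loosening (144), Membrane fatigue crack (540), Coil short circuit (54), Terminal corrosion (72), Terminal overheating (81), Shaft misalignment (384) → 8.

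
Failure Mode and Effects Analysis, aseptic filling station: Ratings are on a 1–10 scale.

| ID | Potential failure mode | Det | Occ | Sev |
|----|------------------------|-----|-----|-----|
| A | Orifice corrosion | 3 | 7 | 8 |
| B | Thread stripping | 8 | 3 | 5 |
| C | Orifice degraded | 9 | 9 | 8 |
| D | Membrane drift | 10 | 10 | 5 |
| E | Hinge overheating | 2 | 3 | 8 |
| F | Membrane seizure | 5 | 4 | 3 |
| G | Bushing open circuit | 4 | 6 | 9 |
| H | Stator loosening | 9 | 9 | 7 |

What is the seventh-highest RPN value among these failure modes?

60

RPN = Severity × Occurrence × Detection:
  A: 8 × 7 × 3 = 168
  B: 5 × 3 × 8 = 120
  C: 8 × 9 × 9 = 648
  D: 5 × 10 × 10 = 500
  E: 8 × 3 × 2 = 48
  F: 3 × 4 × 5 = 60
  G: 9 × 6 × 4 = 216
  H: 7 × 9 × 9 = 567
Sorted descending: 648, 567, 500, 216, 168, 120, 60, 48.
The seventh-highest RPN is 60 (F).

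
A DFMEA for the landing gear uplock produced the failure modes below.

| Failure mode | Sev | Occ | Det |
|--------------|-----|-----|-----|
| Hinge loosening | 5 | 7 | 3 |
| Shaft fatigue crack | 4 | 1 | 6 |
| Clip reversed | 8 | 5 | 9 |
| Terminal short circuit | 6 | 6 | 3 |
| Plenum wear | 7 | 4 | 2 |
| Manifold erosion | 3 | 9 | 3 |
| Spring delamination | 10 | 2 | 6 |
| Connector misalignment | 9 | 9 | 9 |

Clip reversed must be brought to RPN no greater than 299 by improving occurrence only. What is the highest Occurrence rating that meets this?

4

Clip reversed: S=8, O=5, D=9 → current RPN = 360.
Fixed product = 72. Need 72 × O ≤ 299, so O ≤ 299/72 = 4.15.
Maximum integer Occurrence rating = 4 (gives RPN 288; O=5 would give 360 > 299).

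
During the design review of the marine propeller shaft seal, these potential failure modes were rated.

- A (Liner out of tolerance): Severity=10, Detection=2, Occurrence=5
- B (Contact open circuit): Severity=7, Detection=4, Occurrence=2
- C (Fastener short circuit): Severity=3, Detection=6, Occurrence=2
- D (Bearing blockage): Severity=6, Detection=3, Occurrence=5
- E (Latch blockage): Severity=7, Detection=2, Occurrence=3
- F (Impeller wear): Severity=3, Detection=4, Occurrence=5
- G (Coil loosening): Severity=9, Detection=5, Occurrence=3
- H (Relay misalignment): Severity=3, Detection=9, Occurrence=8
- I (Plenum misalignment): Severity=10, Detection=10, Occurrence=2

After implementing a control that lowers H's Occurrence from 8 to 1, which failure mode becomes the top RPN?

RPN = Severity × Occurrence × Detection:
  A: 10 × 5 × 2 = 100
  B: 7 × 2 × 4 = 56
  C: 3 × 2 × 6 = 36
  D: 6 × 5 × 3 = 90
  E: 7 × 3 × 2 = 42
  F: 3 × 5 × 4 = 60
  G: 9 × 3 × 5 = 135
  H: 3 × 8 × 9 = 216
  I: 10 × 2 × 10 = 200
After action: H → 3 × 1 × 9 = 27.
Revised RPNs: I=200, G=135, A=100, D=90, F=60, B=56, E=42, C=36, H=27.
Highest is now I (200).

I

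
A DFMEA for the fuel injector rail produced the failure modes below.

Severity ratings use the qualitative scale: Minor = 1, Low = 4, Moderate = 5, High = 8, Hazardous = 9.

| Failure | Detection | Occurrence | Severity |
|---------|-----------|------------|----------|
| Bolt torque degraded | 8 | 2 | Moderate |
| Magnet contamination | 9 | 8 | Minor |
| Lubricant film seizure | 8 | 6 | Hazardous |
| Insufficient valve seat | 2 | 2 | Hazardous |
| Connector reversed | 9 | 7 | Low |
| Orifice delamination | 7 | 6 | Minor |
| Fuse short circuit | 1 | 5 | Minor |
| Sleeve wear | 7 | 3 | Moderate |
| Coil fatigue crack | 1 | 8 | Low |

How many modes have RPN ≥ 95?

RPN = Severity × Occurrence × Detection:
  Bolt torque degraded: 5 × 2 × 8 = 80
  Magnet contamination: 1 × 8 × 9 = 72
  Lubricant film seizure: 9 × 6 × 8 = 432
  Insufficient valve seat: 9 × 2 × 2 = 36
  Connector reversed: 4 × 7 × 9 = 252
  Orifice delamination: 1 × 6 × 7 = 42
  Fuse short circuit: 1 × 5 × 1 = 5
  Sleeve wear: 5 × 3 × 7 = 105
  Coil fatigue crack: 4 × 8 × 1 = 32
Modes with RPN ≥ 95: Lubricant film seizure (432), Connector reversed (252), Sleeve wear (105) → 3.

3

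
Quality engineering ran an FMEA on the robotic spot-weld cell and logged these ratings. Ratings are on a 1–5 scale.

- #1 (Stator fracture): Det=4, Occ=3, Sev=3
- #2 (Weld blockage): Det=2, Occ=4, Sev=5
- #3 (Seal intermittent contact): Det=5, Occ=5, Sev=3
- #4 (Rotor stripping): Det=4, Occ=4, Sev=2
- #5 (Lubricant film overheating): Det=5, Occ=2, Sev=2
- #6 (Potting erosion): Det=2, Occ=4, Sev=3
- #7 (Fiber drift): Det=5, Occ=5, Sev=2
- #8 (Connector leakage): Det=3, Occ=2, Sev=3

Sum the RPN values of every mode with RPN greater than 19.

RPN = Severity × Occurrence × Detection:
  #1: 3 × 3 × 4 = 36
  #2: 5 × 4 × 2 = 40
  #3: 3 × 5 × 5 = 75
  #4: 2 × 4 × 4 = 32
  #5: 2 × 2 × 5 = 20
  #6: 3 × 4 × 2 = 24
  #7: 2 × 5 × 5 = 50
  #8: 3 × 2 × 3 = 18
RPN > 19: #1 (36), #2 (40), #3 (75), #4 (32), #5 (20), #6 (24), #7 (50).
Sum: 36 + 40 + 75 + 32 + 20 + 24 + 50 = 277.

277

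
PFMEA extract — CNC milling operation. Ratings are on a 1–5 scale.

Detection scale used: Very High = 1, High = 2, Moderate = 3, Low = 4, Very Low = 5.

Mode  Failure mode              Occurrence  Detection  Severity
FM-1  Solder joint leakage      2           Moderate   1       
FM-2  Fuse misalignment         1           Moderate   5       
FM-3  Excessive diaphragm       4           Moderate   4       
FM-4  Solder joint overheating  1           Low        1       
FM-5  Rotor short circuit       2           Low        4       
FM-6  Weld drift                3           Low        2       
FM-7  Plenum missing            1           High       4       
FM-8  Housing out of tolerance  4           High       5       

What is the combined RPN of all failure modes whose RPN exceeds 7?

167

RPN = Severity × Occurrence × Detection:
  FM-1: 1 × 2 × 3 = 6
  FM-2: 5 × 1 × 3 = 15
  FM-3: 4 × 4 × 3 = 48
  FM-4: 1 × 1 × 4 = 4
  FM-5: 4 × 2 × 4 = 32
  FM-6: 2 × 3 × 4 = 24
  FM-7: 4 × 1 × 2 = 8
  FM-8: 5 × 4 × 2 = 40
RPN > 7: FM-2 (15), FM-3 (48), FM-5 (32), FM-6 (24), FM-7 (8), FM-8 (40).
Sum: 15 + 48 + 32 + 24 + 8 + 40 = 167.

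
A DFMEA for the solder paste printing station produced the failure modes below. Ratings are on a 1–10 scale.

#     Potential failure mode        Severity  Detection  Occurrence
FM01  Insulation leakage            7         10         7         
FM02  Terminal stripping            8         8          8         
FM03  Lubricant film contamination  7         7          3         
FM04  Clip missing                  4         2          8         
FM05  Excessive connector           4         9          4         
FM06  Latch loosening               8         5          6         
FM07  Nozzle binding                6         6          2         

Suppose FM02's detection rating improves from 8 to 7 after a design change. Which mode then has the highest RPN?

FM01

RPN = Severity × Occurrence × Detection:
  FM01: 7 × 7 × 10 = 490
  FM02: 8 × 8 × 8 = 512
  FM03: 7 × 3 × 7 = 147
  FM04: 4 × 8 × 2 = 64
  FM05: 4 × 4 × 9 = 144
  FM06: 8 × 6 × 5 = 240
  FM07: 6 × 2 × 6 = 72
After action: FM02 → 8 × 8 × 7 = 448.
Revised RPNs: FM01=490, FM02=448, FM06=240, FM03=147, FM05=144, FM07=72, FM04=64.
Highest is now FM01 (490).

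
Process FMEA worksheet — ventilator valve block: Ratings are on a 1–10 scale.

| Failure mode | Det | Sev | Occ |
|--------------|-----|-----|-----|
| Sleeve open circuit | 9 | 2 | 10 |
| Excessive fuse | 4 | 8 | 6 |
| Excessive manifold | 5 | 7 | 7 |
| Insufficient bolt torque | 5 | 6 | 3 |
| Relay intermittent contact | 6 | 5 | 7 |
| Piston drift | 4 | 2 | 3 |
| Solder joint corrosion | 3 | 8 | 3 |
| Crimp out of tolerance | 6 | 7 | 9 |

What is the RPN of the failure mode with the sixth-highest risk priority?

RPN = Severity × Occurrence × Detection:
  Sleeve open circuit: 2 × 10 × 9 = 180
  Excessive fuse: 8 × 6 × 4 = 192
  Excessive manifold: 7 × 7 × 5 = 245
  Insufficient bolt torque: 6 × 3 × 5 = 90
  Relay intermittent contact: 5 × 7 × 6 = 210
  Piston drift: 2 × 3 × 4 = 24
  Solder joint corrosion: 8 × 3 × 3 = 72
  Crimp out of tolerance: 7 × 9 × 6 = 378
Sorted descending: 378, 245, 210, 192, 180, 90, 72, 24.
The sixth-highest RPN is 90 (Insufficient bolt torque).

90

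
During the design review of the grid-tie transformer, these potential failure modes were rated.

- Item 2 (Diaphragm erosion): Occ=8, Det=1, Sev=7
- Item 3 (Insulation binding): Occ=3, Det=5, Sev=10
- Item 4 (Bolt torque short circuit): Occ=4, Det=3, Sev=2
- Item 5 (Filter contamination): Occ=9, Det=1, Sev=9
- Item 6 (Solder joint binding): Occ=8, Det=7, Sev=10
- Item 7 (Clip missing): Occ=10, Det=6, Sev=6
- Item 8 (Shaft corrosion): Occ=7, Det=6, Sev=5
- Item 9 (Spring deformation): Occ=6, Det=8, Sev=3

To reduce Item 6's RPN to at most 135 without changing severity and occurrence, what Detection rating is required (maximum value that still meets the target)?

1

Item 6: S=10, O=8, D=7 → current RPN = 560.
Fixed product = 80. Need 80 × D ≤ 135, so D ≤ 135/80 = 1.69.
Maximum integer Detection rating = 1 (gives RPN 80; D=2 would give 160 > 135).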